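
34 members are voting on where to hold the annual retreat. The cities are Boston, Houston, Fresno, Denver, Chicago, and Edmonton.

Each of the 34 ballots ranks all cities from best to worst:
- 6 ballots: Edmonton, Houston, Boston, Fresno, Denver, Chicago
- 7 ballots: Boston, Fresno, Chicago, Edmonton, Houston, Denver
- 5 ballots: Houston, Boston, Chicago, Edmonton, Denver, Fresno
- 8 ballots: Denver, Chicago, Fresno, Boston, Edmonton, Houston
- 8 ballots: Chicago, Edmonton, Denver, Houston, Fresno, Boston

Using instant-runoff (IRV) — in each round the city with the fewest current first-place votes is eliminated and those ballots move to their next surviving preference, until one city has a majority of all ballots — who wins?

Boston

Round 1: Boston 7, Houston 5, Fresno 0, Denver 8, Chicago 8, Edmonton 6. Fresno eliminated.
Round 2: Boston 7, Houston 5, Denver 8, Chicago 8, Edmonton 6. Houston eliminated.
Round 3: Boston 12, Denver 8, Chicago 8, Edmonton 6. Edmonton eliminated.
Round 4: Boston 18, Denver 8, Chicago 8. Boston has a majority (≥18).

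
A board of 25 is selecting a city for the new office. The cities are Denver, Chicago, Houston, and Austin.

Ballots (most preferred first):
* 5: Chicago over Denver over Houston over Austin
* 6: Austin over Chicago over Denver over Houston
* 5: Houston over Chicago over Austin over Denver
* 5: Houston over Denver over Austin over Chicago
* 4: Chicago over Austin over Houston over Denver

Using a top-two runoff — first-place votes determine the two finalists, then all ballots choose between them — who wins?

Round 1 first-place votes: Denver 0, Chicago 9, Houston 10, Austin 6. Houston and Chicago advance.
Runoff: Houston is ranked above Chicago on 10 ballots, Chicago above Houston on 15.

Chicago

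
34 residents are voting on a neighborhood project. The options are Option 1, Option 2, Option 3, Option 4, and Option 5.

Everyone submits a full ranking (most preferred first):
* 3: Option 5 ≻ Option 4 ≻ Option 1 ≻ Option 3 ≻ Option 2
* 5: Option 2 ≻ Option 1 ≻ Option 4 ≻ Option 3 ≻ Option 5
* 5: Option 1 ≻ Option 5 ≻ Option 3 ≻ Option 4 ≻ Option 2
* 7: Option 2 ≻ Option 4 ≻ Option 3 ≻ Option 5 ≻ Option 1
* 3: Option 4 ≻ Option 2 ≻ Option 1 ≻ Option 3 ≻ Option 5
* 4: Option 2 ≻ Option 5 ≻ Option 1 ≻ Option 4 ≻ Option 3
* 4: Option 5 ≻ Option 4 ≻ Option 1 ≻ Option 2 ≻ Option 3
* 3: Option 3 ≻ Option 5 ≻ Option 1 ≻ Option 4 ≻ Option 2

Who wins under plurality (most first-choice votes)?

Option 2

First-place votes: Option 1 5, Option 2 16, Option 3 3, Option 4 3, Option 5 7.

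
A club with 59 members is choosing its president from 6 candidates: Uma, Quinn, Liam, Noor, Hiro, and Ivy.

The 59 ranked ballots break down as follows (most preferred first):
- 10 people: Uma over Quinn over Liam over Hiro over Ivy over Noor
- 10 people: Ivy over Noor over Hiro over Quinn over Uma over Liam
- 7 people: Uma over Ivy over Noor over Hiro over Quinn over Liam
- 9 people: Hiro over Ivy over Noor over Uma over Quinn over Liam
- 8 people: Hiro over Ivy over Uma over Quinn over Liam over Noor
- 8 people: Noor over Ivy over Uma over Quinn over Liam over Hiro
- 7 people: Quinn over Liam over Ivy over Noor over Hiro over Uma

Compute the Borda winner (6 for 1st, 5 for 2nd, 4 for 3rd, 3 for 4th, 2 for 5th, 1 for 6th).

Uma: 10×6 + 10×2 + 7×6 + 9×3 + 8×4 + 8×4 + 7×1 = 220
Quinn: 10×5 + 10×3 + 7×2 + 9×2 + 8×3 + 8×3 + 7×6 = 202
Liam: 10×4 + 10×1 + 7×1 + 9×1 + 8×2 + 8×2 + 7×5 = 133
Noor: 10×1 + 10×5 + 7×4 + 9×4 + 8×1 + 8×6 + 7×3 = 201
Hiro: 10×3 + 10×4 + 7×3 + 9×6 + 8×6 + 8×1 + 7×2 = 215
Ivy: 10×2 + 10×6 + 7×5 + 9×5 + 8×5 + 8×5 + 7×4 = 268

Ivy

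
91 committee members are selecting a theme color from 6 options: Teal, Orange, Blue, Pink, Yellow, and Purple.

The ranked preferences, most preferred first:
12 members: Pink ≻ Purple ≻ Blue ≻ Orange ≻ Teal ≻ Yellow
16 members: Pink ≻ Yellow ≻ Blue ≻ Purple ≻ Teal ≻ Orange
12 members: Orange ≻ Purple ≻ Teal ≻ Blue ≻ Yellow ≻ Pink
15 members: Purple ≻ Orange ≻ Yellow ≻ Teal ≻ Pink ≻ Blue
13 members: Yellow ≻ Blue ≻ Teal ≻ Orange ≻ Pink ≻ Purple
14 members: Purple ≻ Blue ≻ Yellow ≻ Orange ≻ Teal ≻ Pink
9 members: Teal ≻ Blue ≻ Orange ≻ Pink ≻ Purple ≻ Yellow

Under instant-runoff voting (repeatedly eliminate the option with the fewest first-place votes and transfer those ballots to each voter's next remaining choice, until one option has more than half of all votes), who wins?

Round 1: Teal 9, Orange 12, Blue 0, Pink 28, Yellow 13, Purple 29. Blue eliminated.
Round 2: Teal 9, Orange 12, Pink 28, Yellow 13, Purple 29. Teal eliminated.
Round 3: Orange 21, Pink 28, Yellow 13, Purple 29. Yellow eliminated.
Round 4: Orange 34, Pink 28, Purple 29. Pink eliminated.
Round 5: Orange 34, Purple 57. Purple has a majority (≥46).

Purple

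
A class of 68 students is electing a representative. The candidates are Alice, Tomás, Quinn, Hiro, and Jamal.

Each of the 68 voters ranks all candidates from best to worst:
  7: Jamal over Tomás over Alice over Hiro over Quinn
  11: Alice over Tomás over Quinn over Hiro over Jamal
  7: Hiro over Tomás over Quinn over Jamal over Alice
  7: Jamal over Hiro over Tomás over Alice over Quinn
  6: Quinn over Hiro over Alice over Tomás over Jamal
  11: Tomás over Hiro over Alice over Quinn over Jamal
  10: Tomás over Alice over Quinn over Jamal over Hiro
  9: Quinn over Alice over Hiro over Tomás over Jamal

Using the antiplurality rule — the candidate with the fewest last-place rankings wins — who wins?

Last-place votes: Alice 7, Tomás 0, Quinn 14, Hiro 10, Jamal 37.

Tomás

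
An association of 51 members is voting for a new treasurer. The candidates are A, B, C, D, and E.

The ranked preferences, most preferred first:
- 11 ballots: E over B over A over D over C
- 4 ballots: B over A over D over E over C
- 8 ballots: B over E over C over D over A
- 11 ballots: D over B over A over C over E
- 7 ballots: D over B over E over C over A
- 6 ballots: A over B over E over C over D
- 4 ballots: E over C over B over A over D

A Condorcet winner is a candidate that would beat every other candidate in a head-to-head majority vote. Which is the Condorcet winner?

B

B vs A: 45–6
B vs C: 47–4
B vs D: 33–18
B vs E: 36–15
B beats every other candidate.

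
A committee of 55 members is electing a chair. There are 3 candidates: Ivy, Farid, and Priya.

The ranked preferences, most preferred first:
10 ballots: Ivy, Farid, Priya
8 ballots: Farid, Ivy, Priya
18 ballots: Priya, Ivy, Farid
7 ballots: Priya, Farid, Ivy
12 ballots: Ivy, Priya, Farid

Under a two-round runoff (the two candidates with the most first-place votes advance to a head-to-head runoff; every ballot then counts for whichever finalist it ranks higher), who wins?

Ivy

Round 1 first-place votes: Ivy 22, Farid 8, Priya 25. Priya and Ivy advance.
Runoff: Priya is ranked above Ivy on 25 ballots, Ivy above Priya on 30.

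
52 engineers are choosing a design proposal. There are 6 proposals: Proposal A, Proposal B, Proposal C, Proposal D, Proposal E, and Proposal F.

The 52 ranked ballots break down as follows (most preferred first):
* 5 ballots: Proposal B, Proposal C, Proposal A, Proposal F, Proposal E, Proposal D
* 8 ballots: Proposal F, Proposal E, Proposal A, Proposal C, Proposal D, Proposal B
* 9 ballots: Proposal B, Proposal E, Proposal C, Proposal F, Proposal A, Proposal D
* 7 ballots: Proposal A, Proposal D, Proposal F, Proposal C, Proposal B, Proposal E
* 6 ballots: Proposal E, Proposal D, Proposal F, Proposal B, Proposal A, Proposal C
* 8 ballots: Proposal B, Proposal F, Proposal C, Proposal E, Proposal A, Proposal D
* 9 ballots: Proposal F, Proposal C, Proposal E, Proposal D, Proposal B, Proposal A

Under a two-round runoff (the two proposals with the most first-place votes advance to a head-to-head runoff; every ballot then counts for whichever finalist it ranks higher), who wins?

Proposal F

Round 1 first-place votes: Proposal A 7, Proposal B 22, Proposal C 0, Proposal D 0, Proposal E 6, Proposal F 17. Proposal B and Proposal F advance.
Runoff: Proposal B is ranked above Proposal F on 22 ballots, Proposal F above Proposal B on 30.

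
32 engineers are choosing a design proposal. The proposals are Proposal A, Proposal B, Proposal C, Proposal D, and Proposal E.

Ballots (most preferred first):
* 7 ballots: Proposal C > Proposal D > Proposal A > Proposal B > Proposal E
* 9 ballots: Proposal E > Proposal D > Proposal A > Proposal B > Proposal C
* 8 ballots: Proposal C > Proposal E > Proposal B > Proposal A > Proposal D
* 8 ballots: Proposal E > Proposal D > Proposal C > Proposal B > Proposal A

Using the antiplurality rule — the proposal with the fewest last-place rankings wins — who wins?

Proposal B

Last-place votes: Proposal A 8, Proposal B 0, Proposal C 9, Proposal D 8, Proposal E 7.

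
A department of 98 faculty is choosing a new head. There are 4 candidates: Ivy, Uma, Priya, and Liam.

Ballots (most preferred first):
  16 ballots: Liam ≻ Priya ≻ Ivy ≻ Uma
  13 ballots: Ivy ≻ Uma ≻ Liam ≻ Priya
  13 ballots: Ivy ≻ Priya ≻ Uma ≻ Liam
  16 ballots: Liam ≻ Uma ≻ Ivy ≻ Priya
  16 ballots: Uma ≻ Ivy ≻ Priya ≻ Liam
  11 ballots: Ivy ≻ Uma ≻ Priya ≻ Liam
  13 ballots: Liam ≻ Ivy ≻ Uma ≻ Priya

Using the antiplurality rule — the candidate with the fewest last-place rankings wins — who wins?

Last-place votes: Ivy 0, Uma 16, Priya 42, Liam 40.

Ivy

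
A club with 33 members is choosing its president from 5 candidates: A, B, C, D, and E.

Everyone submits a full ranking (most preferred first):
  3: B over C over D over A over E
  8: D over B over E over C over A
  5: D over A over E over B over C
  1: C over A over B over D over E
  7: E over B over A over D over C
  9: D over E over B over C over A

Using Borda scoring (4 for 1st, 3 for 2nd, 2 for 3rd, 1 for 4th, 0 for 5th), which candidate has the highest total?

A: 3×1 + 8×0 + 5×3 + 1×3 + 7×2 + 9×0 = 35
B: 3×4 + 8×3 + 5×1 + 1×2 + 7×3 + 9×2 = 82
C: 3×3 + 8×1 + 5×0 + 1×4 + 7×0 + 9×1 = 30
D: 3×2 + 8×4 + 5×4 + 1×1 + 7×1 + 9×4 = 102
E: 3×0 + 8×2 + 5×2 + 1×0 + 7×4 + 9×3 = 81

D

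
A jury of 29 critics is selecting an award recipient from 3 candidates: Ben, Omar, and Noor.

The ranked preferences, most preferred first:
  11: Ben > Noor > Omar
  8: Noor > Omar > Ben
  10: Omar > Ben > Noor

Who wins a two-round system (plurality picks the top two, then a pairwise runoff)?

Omar

Round 1 first-place votes: Ben 11, Omar 10, Noor 8. Ben and Omar advance.
Runoff: Ben is ranked above Omar on 11 ballots, Omar above Ben on 18.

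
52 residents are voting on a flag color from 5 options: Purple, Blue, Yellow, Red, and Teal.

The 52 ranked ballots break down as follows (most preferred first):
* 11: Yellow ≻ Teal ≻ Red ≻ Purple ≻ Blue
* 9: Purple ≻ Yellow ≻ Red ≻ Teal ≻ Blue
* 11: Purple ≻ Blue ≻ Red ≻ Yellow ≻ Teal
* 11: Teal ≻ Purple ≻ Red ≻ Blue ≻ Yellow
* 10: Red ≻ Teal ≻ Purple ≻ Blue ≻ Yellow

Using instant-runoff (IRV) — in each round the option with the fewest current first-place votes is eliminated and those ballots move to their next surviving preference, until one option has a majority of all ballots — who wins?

Teal

Round 1: Purple 20, Blue 0, Yellow 11, Red 10, Teal 11. Blue eliminated.
Round 2: Purple 20, Yellow 11, Red 10, Teal 11. Red eliminated.
Round 3: Purple 20, Yellow 11, Teal 21. Yellow eliminated.
Round 4: Purple 20, Teal 32. Teal has a majority (≥27).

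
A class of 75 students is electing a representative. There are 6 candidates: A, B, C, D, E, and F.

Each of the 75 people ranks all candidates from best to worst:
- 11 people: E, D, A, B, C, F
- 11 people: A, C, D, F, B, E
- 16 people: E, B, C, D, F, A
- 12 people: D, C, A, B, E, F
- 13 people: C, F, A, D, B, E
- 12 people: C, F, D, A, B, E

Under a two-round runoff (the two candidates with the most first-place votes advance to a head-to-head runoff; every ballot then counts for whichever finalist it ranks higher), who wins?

C

Round 1 first-place votes: A 11, B 0, C 25, D 12, E 27, F 0. E and C advance.
Runoff: E is ranked above C on 27 ballots, C above E on 48.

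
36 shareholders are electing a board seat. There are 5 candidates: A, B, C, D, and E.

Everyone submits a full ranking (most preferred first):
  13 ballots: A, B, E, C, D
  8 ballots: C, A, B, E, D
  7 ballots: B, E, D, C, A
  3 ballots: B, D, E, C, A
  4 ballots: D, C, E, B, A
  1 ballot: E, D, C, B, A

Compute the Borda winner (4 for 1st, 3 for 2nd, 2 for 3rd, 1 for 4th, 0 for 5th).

B

A: 13×4 + 8×3 + 7×0 + 3×0 + 4×0 + 1×0 = 76
B: 13×3 + 8×2 + 7×4 + 3×4 + 4×1 + 1×1 = 100
C: 13×1 + 8×4 + 7×1 + 3×1 + 4×3 + 1×2 = 69
D: 13×0 + 8×0 + 7×2 + 3×3 + 4×4 + 1×3 = 42
E: 13×2 + 8×1 + 7×3 + 3×2 + 4×2 + 1×4 = 73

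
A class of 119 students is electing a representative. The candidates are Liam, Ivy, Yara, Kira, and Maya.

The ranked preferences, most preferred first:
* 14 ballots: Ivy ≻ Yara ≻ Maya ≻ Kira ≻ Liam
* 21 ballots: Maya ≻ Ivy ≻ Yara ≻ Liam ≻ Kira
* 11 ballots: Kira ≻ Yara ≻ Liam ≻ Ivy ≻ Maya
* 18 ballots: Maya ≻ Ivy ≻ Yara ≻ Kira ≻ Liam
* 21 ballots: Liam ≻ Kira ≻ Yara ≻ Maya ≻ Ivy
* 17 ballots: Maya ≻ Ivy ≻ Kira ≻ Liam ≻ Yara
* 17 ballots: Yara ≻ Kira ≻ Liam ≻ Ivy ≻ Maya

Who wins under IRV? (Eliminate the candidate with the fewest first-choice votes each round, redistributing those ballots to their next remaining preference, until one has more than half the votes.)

Yara

Round 1: Liam 21, Ivy 14, Yara 17, Kira 11, Maya 56. Kira eliminated.
Round 2: Liam 21, Ivy 14, Yara 28, Maya 56. Ivy eliminated.
Round 3: Liam 21, Yara 42, Maya 56. Liam eliminated.
Round 4: Yara 63, Maya 56. Yara has a majority (≥60).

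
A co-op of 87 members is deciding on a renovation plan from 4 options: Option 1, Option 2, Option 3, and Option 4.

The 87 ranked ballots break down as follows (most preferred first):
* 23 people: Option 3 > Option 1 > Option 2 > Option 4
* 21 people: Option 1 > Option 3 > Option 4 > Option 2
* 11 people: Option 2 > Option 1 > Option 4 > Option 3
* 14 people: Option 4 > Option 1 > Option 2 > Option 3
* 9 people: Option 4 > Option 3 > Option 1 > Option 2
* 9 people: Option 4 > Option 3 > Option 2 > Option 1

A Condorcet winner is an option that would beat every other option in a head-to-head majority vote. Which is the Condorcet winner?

Option 1 vs Option 2: 67–20
Option 1 vs Option 3: 46–41
Option 1 vs Option 4: 55–32
Option 1 beats every other option.

Option 1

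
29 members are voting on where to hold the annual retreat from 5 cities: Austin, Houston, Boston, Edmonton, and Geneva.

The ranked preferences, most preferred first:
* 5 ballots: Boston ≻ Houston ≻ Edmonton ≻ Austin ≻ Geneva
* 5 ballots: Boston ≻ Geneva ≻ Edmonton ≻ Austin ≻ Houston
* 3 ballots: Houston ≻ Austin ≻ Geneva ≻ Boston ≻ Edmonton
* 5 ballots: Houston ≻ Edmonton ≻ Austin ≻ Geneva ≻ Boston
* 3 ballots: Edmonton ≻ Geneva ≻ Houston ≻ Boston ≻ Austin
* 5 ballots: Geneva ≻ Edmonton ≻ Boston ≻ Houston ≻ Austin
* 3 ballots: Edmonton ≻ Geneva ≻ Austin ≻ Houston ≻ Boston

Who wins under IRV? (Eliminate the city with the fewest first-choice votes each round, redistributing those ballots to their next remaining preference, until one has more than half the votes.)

Edmonton

Round 1: Austin 0, Houston 8, Boston 10, Edmonton 6, Geneva 5. Austin eliminated.
Round 2: Houston 8, Boston 10, Edmonton 6, Geneva 5. Geneva eliminated.
Round 3: Houston 8, Boston 10, Edmonton 11. Houston eliminated.
Round 4: Boston 13, Edmonton 16. Edmonton has a majority (≥15).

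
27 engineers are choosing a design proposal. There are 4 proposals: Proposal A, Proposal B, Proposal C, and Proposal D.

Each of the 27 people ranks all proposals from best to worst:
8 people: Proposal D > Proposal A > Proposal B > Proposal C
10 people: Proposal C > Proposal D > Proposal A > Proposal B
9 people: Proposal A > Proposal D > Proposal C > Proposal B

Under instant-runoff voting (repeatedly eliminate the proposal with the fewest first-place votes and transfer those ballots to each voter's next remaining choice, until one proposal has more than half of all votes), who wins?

Round 1: Proposal A 9, Proposal B 0, Proposal C 10, Proposal D 8. Proposal B eliminated.
Round 2: Proposal A 9, Proposal C 10, Proposal D 8. Proposal D eliminated.
Round 3: Proposal A 17, Proposal C 10. Proposal A has a majority (≥14).

Proposal A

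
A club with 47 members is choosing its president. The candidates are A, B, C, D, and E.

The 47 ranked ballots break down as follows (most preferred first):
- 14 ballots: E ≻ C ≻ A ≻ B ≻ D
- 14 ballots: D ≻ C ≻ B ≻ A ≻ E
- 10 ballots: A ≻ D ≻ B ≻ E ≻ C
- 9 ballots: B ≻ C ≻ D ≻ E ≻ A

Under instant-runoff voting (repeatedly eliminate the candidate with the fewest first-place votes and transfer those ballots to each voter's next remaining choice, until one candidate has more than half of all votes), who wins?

D

Round 1: A 10, B 9, C 0, D 14, E 14. C eliminated.
Round 2: A 10, B 9, D 14, E 14. B eliminated.
Round 3: A 10, D 23, E 14. A eliminated.
Round 4: D 33, E 14. D has a majority (≥24).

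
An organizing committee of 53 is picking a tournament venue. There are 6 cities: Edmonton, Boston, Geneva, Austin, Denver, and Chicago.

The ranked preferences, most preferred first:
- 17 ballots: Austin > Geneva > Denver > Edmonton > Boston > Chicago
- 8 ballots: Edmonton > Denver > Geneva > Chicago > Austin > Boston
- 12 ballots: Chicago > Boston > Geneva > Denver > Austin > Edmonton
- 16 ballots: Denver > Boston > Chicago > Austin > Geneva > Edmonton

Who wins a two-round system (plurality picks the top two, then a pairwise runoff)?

Denver

Round 1 first-place votes: Edmonton 8, Boston 0, Geneva 0, Austin 17, Denver 16, Chicago 12. Austin and Denver advance.
Runoff: Austin is ranked above Denver on 17 ballots, Denver above Austin on 36.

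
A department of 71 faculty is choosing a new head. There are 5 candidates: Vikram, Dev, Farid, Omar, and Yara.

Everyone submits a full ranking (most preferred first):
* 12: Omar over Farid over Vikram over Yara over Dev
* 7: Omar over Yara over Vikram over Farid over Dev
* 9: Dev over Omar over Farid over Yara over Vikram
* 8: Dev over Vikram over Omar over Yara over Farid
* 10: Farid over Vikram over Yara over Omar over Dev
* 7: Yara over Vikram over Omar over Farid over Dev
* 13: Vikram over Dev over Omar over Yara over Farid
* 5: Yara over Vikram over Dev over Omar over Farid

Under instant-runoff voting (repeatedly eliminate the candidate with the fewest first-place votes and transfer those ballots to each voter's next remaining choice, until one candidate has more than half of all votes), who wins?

Vikram

Round 1: Vikram 13, Dev 17, Farid 10, Omar 19, Yara 12. Farid eliminated.
Round 2: Vikram 23, Dev 17, Omar 19, Yara 12. Yara eliminated.
Round 3: Vikram 35, Dev 17, Omar 19. Dev eliminated.
Round 4: Vikram 43, Omar 28. Vikram has a majority (≥36).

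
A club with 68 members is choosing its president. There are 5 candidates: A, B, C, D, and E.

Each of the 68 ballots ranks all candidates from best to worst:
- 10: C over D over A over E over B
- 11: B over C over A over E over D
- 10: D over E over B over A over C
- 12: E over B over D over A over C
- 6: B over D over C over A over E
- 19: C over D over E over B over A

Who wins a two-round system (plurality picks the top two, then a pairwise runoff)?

B

Round 1 first-place votes: A 0, B 17, C 29, D 10, E 12. C and B advance.
Runoff: C is ranked above B on 29 ballots, B above C on 39.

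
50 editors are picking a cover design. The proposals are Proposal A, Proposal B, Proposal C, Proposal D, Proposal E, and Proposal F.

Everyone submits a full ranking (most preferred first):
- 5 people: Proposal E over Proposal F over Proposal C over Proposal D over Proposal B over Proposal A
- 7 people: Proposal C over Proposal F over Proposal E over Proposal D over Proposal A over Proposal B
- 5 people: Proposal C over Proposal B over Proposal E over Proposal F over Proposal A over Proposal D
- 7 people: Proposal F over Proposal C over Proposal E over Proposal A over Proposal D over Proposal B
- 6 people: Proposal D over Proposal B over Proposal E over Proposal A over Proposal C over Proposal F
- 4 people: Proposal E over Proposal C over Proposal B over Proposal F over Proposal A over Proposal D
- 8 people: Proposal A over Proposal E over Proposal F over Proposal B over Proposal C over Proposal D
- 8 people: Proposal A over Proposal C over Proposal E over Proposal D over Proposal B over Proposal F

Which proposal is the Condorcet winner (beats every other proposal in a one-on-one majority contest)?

Proposal C vs Proposal A: 28–22
Proposal C vs Proposal B: 36–14
Proposal C vs Proposal D: 44–6
Proposal C vs Proposal E: 27–23
Proposal C vs Proposal F: 30–20
Proposal C beats every other proposal.

Proposal C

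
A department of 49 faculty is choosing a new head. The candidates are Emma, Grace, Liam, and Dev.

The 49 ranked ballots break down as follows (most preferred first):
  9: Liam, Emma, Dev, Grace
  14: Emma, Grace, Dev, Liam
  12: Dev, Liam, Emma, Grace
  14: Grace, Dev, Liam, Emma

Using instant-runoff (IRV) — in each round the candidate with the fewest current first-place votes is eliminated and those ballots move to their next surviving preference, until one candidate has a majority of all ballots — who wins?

Emma

Round 1: Emma 14, Grace 14, Liam 9, Dev 12. Liam eliminated.
Round 2: Emma 23, Grace 14, Dev 12. Dev eliminated.
Round 3: Emma 35, Grace 14. Emma has a majority (≥25).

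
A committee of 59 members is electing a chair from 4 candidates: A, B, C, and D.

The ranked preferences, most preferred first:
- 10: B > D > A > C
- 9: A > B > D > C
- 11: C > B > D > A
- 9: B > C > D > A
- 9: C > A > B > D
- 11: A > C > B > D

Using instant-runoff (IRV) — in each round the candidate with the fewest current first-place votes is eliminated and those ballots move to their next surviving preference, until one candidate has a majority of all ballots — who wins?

Round 1: A 20, B 19, C 20, D 0. D eliminated.
Round 2: A 20, B 19, C 20. B eliminated.
Round 3: A 30, C 29. A has a majority (≥30).

A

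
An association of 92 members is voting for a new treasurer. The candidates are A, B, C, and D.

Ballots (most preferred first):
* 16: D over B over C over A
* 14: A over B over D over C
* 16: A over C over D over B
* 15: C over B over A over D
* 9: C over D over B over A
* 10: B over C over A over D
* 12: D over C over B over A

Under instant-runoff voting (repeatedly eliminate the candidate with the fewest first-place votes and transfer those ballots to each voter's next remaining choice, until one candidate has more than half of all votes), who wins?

Round 1: A 30, B 10, C 24, D 28. B eliminated.
Round 2: A 30, C 34, D 28. D eliminated.
Round 3: A 30, C 62. C has a majority (≥47).

C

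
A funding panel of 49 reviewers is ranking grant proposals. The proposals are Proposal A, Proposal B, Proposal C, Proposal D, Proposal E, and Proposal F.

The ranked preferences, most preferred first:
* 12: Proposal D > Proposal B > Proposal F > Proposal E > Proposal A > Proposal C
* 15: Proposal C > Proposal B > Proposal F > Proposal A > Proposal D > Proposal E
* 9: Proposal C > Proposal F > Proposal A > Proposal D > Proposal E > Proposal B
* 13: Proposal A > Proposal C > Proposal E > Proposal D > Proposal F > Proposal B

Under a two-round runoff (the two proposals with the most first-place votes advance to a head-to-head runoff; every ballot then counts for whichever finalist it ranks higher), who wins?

Round 1 first-place votes: Proposal A 13, Proposal B 0, Proposal C 24, Proposal D 12, Proposal E 0, Proposal F 0. Proposal C and Proposal A advance.
Runoff: Proposal C is ranked above Proposal A on 24 ballots, Proposal A above Proposal C on 25.

Proposal A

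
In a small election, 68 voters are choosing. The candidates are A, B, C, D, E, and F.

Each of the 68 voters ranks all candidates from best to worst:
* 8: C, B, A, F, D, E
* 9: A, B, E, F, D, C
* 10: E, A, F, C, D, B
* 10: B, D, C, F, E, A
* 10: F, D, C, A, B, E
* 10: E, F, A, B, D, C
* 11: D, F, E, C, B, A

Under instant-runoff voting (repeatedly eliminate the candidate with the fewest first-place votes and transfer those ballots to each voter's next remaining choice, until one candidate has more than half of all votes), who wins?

B

Round 1: A 9, B 10, C 8, D 11, E 20, F 10. C eliminated.
Round 2: A 9, B 18, D 11, E 20, F 10. A eliminated.
Round 3: B 27, D 11, E 20, F 10. F eliminated.
Round 4: B 27, D 21, E 20. E eliminated.
Round 5: B 37, D 31. B has a majority (≥35).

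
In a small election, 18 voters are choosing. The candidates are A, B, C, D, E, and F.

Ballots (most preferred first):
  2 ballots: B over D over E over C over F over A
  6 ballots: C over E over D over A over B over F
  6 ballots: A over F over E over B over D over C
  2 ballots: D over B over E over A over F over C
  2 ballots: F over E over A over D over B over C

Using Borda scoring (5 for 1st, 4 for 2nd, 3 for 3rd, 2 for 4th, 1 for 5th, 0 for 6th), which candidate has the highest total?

A: 2×0 + 6×2 + 6×5 + 2×2 + 2×3 = 52
B: 2×5 + 6×1 + 6×2 + 2×4 + 2×1 = 38
C: 2×2 + 6×5 + 6×0 + 2×0 + 2×0 = 34
D: 2×4 + 6×3 + 6×1 + 2×5 + 2×2 = 46
E: 2×3 + 6×4 + 6×3 + 2×3 + 2×4 = 62
F: 2×1 + 6×0 + 6×4 + 2×1 + 2×5 = 38

E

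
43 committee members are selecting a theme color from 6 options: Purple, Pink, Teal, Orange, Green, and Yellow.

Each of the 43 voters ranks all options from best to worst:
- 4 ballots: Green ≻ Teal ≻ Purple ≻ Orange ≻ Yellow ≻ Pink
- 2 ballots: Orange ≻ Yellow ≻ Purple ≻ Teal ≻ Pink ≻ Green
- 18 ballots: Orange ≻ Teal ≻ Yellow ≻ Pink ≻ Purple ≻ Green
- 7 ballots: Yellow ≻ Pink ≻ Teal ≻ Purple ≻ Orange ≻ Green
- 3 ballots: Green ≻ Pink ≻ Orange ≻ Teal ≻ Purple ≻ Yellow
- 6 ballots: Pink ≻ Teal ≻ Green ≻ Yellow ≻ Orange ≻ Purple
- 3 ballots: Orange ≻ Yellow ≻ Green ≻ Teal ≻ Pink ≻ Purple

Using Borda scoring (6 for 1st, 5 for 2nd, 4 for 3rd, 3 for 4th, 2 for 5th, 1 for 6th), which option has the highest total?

Purple: 4×4 + 2×4 + 18×2 + 7×3 + 3×2 + 6×1 + 3×1 = 96
Pink: 4×1 + 2×2 + 18×3 + 7×5 + 3×5 + 6×6 + 3×2 = 154
Teal: 4×5 + 2×3 + 18×5 + 7×4 + 3×3 + 6×5 + 3×3 = 192
Orange: 4×3 + 2×6 + 18×6 + 7×2 + 3×4 + 6×2 + 3×6 = 188
Green: 4×6 + 2×1 + 18×1 + 7×1 + 3×6 + 6×4 + 3×4 = 105
Yellow: 4×2 + 2×5 + 18×4 + 7×6 + 3×1 + 6×3 + 3×5 = 168

Teal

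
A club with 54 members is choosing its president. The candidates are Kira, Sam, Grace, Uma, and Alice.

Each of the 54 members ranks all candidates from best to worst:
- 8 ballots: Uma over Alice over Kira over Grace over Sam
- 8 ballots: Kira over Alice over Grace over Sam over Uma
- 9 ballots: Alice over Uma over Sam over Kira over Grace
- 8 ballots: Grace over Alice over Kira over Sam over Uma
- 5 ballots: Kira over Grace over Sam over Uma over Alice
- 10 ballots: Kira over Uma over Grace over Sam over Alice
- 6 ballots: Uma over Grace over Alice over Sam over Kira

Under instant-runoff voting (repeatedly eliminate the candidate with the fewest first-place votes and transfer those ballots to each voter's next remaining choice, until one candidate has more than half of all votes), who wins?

Round 1: Kira 23, Sam 0, Grace 8, Uma 14, Alice 9. Sam eliminated.
Round 2: Kira 23, Grace 8, Uma 14, Alice 9. Grace eliminated.
Round 3: Kira 23, Uma 14, Alice 17. Uma eliminated.
Round 4: Kira 23, Alice 31. Alice has a majority (≥28).

Alice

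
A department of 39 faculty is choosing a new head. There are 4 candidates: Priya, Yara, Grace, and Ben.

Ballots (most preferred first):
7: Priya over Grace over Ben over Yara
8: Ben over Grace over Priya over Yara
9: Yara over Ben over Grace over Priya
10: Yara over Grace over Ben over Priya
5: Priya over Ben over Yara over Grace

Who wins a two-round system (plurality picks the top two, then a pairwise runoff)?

Priya

Round 1 first-place votes: Priya 12, Yara 19, Grace 0, Ben 8. Yara and Priya advance.
Runoff: Yara is ranked above Priya on 19 ballots, Priya above Yara on 20.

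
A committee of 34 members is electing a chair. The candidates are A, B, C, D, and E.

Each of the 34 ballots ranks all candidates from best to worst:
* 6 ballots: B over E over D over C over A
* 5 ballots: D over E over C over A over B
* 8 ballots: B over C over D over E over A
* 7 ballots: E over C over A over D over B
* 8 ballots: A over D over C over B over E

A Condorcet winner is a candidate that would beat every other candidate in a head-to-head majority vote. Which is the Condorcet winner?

D

D vs A: 19–15
D vs B: 20–14
D vs C: 19–15
D vs E: 21–13
D beats every other candidate.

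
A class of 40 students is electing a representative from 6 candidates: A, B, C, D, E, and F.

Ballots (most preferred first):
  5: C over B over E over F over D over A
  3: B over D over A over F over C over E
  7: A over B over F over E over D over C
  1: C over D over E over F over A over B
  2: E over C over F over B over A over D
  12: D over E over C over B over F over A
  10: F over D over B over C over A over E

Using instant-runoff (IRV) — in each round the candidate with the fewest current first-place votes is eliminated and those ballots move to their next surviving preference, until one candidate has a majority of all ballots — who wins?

Round 1: A 7, B 3, C 6, D 12, E 2, F 10. E eliminated.
Round 2: A 7, B 3, C 8, D 12, F 10. B eliminated.
Round 3: A 7, C 8, D 15, F 10. A eliminated.
Round 4: C 8, D 15, F 17. C eliminated.
Round 5: D 16, F 24. F has a majority (≥21).

F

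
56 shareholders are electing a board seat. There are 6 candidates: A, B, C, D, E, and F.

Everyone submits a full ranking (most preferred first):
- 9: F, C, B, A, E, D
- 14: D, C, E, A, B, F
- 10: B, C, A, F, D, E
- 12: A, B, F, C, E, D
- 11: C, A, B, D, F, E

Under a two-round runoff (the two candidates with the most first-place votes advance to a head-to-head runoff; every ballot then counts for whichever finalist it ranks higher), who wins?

Round 1 first-place votes: A 12, B 10, C 11, D 14, E 0, F 9. D and A advance.
Runoff: D is ranked above A on 14 ballots, A above D on 42.

A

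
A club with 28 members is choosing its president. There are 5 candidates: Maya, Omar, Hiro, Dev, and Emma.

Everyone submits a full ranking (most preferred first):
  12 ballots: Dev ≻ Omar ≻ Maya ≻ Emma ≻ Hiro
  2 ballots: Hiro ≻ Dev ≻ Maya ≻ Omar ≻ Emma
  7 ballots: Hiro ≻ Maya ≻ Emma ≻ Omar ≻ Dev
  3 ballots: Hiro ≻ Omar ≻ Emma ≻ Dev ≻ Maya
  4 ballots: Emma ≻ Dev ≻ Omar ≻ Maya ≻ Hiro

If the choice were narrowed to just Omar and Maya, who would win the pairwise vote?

Omar is ranked above Maya on 19 ballots; Maya above Omar on 9.

Omar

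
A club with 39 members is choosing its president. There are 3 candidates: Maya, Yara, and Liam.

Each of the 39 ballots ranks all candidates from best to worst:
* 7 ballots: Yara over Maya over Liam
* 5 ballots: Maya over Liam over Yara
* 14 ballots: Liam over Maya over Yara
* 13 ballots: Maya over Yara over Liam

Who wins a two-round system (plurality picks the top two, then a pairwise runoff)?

Round 1 first-place votes: Maya 18, Yara 7, Liam 14. Maya and Liam advance.
Runoff: Maya is ranked above Liam on 25 ballots, Liam above Maya on 14.

Maya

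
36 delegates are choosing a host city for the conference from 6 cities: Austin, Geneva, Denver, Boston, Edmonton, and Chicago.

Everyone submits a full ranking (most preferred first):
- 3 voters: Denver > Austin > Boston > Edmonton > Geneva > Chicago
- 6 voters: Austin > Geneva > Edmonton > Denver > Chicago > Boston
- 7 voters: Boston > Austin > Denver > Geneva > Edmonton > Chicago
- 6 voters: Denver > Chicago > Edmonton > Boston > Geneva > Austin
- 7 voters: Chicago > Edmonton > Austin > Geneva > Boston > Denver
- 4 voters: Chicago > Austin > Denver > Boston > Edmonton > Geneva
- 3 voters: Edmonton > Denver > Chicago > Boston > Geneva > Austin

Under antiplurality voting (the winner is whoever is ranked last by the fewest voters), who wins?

Edmonton

Last-place votes: Austin 9, Geneva 4, Denver 7, Boston 6, Edmonton 0, Chicago 10.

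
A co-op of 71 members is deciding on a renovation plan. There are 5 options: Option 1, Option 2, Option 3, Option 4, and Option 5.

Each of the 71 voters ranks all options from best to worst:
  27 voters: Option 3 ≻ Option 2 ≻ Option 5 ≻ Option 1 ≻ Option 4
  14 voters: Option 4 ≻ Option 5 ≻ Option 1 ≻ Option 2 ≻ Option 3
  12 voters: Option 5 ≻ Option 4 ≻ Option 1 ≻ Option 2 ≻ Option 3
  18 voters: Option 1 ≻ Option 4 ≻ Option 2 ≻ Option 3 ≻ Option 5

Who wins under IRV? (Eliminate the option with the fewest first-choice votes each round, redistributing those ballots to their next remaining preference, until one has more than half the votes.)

Round 1: Option 1 18, Option 2 0, Option 3 27, Option 4 14, Option 5 12. Option 2 eliminated.
Round 2: Option 1 18, Option 3 27, Option 4 14, Option 5 12. Option 5 eliminated.
Round 3: Option 1 18, Option 3 27, Option 4 26. Option 1 eliminated.
Round 4: Option 3 27, Option 4 44. Option 4 has a majority (≥36).

Option 4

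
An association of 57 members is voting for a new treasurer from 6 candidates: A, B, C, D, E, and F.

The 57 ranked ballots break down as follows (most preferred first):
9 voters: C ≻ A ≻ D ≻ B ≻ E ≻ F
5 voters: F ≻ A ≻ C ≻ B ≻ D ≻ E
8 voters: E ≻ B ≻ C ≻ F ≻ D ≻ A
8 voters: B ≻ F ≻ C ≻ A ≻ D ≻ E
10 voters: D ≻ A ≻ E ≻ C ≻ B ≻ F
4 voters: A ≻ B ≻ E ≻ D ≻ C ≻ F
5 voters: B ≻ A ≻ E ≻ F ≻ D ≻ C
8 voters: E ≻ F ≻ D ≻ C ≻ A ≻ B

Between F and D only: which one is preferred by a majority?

F

F is ranked above D on 34 ballots; D above F on 23.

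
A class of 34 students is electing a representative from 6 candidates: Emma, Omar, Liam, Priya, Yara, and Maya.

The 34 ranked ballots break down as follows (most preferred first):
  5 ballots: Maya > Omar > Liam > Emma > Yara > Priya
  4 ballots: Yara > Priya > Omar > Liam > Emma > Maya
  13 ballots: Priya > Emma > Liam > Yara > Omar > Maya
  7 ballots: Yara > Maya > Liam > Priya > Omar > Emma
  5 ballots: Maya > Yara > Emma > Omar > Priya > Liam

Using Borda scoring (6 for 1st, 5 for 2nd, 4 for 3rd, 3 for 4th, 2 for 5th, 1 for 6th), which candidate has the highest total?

Yara

Emma: 5×3 + 4×2 + 13×5 + 7×1 + 5×4 = 115
Omar: 5×5 + 4×4 + 13×2 + 7×2 + 5×3 = 96
Liam: 5×4 + 4×3 + 13×4 + 7×4 + 5×1 = 117
Priya: 5×1 + 4×5 + 13×6 + 7×3 + 5×2 = 134
Yara: 5×2 + 4×6 + 13×3 + 7×6 + 5×5 = 140
Maya: 5×6 + 4×1 + 13×1 + 7×5 + 5×6 = 112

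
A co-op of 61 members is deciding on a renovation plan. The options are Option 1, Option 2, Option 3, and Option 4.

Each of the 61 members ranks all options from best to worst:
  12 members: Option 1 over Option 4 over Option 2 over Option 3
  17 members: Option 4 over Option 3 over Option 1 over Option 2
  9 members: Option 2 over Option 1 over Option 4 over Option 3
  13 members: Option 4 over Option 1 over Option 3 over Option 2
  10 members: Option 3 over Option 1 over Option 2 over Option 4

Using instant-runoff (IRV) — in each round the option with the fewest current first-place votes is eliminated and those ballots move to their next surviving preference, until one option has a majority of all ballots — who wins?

Option 1

Round 1: Option 1 12, Option 2 9, Option 3 10, Option 4 30. Option 2 eliminated.
Round 2: Option 1 21, Option 3 10, Option 4 30. Option 3 eliminated.
Round 3: Option 1 31, Option 4 30. Option 1 has a majority (≥31).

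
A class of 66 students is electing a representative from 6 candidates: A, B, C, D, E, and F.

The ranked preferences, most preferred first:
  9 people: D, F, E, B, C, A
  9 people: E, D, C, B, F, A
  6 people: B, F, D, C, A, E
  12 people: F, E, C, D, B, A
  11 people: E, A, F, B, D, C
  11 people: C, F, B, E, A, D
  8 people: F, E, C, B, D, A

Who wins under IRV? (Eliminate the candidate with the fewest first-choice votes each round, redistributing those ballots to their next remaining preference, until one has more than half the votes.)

F

Round 1: A 0, B 6, C 11, D 9, E 20, F 20. A eliminated.
Round 2: B 6, C 11, D 9, E 20, F 20. B eliminated.
Round 3: C 11, D 9, E 20, F 26. D eliminated.
Round 4: C 11, E 20, F 35. F has a majority (≥34).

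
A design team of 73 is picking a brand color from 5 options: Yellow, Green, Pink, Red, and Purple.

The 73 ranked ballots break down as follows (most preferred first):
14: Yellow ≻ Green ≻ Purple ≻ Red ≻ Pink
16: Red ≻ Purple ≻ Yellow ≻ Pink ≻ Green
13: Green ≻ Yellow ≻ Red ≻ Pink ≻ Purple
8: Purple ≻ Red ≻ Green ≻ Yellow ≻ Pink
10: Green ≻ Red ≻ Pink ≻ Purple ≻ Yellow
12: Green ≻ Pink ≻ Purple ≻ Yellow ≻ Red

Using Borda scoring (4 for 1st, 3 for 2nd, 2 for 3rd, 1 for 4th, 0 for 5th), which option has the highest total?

Green

Yellow: 14×4 + 16×2 + 13×3 + 8×1 + 10×0 + 12×1 = 147
Green: 14×3 + 16×0 + 13×4 + 8×2 + 10×4 + 12×4 = 198
Pink: 14×0 + 16×1 + 13×1 + 8×0 + 10×2 + 12×3 = 85
Red: 14×1 + 16×4 + 13×2 + 8×3 + 10×3 + 12×0 = 158
Purple: 14×2 + 16×3 + 13×0 + 8×4 + 10×1 + 12×2 = 142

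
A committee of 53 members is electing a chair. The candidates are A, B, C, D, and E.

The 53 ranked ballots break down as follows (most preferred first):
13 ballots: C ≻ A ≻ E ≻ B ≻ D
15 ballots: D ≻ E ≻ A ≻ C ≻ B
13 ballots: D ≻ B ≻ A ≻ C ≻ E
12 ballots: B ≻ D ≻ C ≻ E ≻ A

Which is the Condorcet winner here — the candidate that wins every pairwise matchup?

D vs A: 40–13
D vs B: 28–25
D vs C: 40–13
D vs E: 40–13
D beats every other candidate.

D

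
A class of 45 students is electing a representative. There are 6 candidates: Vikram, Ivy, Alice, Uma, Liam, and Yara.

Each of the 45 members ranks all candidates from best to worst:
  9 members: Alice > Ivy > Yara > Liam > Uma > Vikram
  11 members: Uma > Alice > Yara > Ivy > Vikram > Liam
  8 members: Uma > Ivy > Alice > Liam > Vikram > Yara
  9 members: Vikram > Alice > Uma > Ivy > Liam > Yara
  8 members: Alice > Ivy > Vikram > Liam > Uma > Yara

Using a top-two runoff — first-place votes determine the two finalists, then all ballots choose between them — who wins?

Round 1 first-place votes: Vikram 9, Ivy 0, Alice 17, Uma 19, Liam 0, Yara 0. Uma and Alice advance.
Runoff: Uma is ranked above Alice on 19 ballots, Alice above Uma on 26.

Alice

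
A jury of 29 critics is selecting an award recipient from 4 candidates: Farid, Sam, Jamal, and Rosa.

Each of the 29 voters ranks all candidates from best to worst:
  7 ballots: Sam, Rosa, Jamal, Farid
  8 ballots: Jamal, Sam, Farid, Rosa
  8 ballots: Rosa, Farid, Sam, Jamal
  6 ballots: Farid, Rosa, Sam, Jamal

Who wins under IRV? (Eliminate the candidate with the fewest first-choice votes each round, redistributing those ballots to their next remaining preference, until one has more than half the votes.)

Round 1: Farid 6, Sam 7, Jamal 8, Rosa 8. Farid eliminated.
Round 2: Sam 7, Jamal 8, Rosa 14. Sam eliminated.
Round 3: Jamal 8, Rosa 21. Rosa has a majority (≥15).

Rosa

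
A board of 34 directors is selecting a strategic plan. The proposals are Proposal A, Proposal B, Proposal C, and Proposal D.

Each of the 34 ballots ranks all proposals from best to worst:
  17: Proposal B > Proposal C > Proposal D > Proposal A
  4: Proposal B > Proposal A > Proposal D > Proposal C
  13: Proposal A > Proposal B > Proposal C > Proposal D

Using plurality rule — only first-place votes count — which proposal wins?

First-place votes: Proposal A 13, Proposal B 21, Proposal C 0, Proposal D 0.

Proposal B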